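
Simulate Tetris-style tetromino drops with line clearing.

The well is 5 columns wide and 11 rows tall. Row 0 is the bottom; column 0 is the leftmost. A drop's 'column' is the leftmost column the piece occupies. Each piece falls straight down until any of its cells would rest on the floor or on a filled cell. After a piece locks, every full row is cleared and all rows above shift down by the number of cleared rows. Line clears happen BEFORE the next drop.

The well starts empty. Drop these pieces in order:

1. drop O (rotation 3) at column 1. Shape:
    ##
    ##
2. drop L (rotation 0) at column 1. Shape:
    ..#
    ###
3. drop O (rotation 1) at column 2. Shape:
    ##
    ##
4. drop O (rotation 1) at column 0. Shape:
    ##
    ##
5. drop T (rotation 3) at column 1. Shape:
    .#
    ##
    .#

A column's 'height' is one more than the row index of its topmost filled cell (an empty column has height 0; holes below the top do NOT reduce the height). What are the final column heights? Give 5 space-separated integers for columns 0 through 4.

Answer: 5 8 9 6 0

Derivation:
Drop 1: O rot3 at col 1 lands with bottom-row=0; cleared 0 line(s) (total 0); column heights now [0 2 2 0 0], max=2
Drop 2: L rot0 at col 1 lands with bottom-row=2; cleared 0 line(s) (total 0); column heights now [0 3 3 4 0], max=4
Drop 3: O rot1 at col 2 lands with bottom-row=4; cleared 0 line(s) (total 0); column heights now [0 3 6 6 0], max=6
Drop 4: O rot1 at col 0 lands with bottom-row=3; cleared 0 line(s) (total 0); column heights now [5 5 6 6 0], max=6
Drop 5: T rot3 at col 1 lands with bottom-row=6; cleared 0 line(s) (total 0); column heights now [5 8 9 6 0], max=9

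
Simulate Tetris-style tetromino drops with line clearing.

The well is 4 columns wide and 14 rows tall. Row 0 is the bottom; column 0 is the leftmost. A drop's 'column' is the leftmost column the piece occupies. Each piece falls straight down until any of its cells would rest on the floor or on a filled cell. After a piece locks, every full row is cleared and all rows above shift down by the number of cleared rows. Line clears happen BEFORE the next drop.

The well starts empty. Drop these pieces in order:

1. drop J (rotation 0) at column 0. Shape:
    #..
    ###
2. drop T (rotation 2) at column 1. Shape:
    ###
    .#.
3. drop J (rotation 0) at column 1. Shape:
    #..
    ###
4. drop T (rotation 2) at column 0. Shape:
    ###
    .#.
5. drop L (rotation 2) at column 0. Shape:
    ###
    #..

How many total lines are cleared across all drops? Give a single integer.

Answer: 0

Derivation:
Drop 1: J rot0 at col 0 lands with bottom-row=0; cleared 0 line(s) (total 0); column heights now [2 1 1 0], max=2
Drop 2: T rot2 at col 1 lands with bottom-row=1; cleared 0 line(s) (total 0); column heights now [2 3 3 3], max=3
Drop 3: J rot0 at col 1 lands with bottom-row=3; cleared 0 line(s) (total 0); column heights now [2 5 4 4], max=5
Drop 4: T rot2 at col 0 lands with bottom-row=5; cleared 0 line(s) (total 0); column heights now [7 7 7 4], max=7
Drop 5: L rot2 at col 0 lands with bottom-row=7; cleared 0 line(s) (total 0); column heights now [9 9 9 4], max=9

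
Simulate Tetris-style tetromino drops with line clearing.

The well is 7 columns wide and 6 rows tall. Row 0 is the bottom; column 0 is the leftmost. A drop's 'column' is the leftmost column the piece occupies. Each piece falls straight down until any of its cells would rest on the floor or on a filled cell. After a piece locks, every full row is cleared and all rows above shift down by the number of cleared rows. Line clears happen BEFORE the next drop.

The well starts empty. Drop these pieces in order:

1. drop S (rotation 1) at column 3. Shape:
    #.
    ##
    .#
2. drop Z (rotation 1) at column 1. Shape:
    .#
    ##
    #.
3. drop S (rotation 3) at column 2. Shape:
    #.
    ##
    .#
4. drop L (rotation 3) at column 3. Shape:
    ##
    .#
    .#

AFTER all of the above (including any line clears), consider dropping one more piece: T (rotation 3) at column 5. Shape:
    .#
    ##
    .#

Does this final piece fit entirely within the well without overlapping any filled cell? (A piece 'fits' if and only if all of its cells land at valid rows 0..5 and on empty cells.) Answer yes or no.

Answer: yes

Derivation:
Drop 1: S rot1 at col 3 lands with bottom-row=0; cleared 0 line(s) (total 0); column heights now [0 0 0 3 2 0 0], max=3
Drop 2: Z rot1 at col 1 lands with bottom-row=0; cleared 0 line(s) (total 0); column heights now [0 2 3 3 2 0 0], max=3
Drop 3: S rot3 at col 2 lands with bottom-row=3; cleared 0 line(s) (total 0); column heights now [0 2 6 5 2 0 0], max=6
Drop 4: L rot3 at col 3 lands with bottom-row=3; cleared 0 line(s) (total 0); column heights now [0 2 6 6 6 0 0], max=6
Test piece T rot3 at col 5 (width 2): heights before test = [0 2 6 6 6 0 0]; fits = True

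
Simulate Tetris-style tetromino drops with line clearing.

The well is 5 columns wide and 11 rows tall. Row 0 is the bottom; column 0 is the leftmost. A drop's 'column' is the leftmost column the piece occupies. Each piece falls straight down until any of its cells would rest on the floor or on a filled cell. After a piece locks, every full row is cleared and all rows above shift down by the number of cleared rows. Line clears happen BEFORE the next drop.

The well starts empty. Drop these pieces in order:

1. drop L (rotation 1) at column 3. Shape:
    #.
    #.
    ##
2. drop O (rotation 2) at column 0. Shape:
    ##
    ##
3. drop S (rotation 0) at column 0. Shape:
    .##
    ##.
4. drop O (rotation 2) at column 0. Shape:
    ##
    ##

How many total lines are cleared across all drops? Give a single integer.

Drop 1: L rot1 at col 3 lands with bottom-row=0; cleared 0 line(s) (total 0); column heights now [0 0 0 3 1], max=3
Drop 2: O rot2 at col 0 lands with bottom-row=0; cleared 0 line(s) (total 0); column heights now [2 2 0 3 1], max=3
Drop 3: S rot0 at col 0 lands with bottom-row=2; cleared 0 line(s) (total 0); column heights now [3 4 4 3 1], max=4
Drop 4: O rot2 at col 0 lands with bottom-row=4; cleared 0 line(s) (total 0); column heights now [6 6 4 3 1], max=6

Answer: 0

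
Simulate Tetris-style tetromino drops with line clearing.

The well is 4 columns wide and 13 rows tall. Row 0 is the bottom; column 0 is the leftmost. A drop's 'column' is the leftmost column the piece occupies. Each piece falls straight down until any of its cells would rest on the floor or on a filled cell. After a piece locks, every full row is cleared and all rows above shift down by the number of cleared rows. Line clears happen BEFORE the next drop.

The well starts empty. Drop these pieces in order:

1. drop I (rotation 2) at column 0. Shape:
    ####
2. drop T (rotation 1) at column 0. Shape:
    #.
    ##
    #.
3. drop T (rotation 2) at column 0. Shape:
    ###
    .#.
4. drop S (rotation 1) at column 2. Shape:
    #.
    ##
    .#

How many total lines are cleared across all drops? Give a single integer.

Drop 1: I rot2 at col 0 lands with bottom-row=0; cleared 1 line(s) (total 1); column heights now [0 0 0 0], max=0
Drop 2: T rot1 at col 0 lands with bottom-row=0; cleared 0 line(s) (total 1); column heights now [3 2 0 0], max=3
Drop 3: T rot2 at col 0 lands with bottom-row=2; cleared 0 line(s) (total 1); column heights now [4 4 4 0], max=4
Drop 4: S rot1 at col 2 lands with bottom-row=3; cleared 1 line(s) (total 2); column heights now [3 3 5 4], max=5

Answer: 2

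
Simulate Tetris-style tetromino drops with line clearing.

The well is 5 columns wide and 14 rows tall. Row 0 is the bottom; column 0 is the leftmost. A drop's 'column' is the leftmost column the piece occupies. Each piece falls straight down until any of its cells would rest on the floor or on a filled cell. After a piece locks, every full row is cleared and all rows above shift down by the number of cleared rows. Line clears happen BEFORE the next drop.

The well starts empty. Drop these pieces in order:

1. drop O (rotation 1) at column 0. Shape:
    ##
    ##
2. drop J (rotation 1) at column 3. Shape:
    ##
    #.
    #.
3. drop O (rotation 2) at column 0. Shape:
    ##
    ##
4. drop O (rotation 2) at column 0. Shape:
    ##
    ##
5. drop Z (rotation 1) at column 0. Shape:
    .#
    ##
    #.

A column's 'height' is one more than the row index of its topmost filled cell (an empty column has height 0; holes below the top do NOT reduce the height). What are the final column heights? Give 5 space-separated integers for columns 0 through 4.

Answer: 8 9 0 3 3

Derivation:
Drop 1: O rot1 at col 0 lands with bottom-row=0; cleared 0 line(s) (total 0); column heights now [2 2 0 0 0], max=2
Drop 2: J rot1 at col 3 lands with bottom-row=0; cleared 0 line(s) (total 0); column heights now [2 2 0 3 3], max=3
Drop 3: O rot2 at col 0 lands with bottom-row=2; cleared 0 line(s) (total 0); column heights now [4 4 0 3 3], max=4
Drop 4: O rot2 at col 0 lands with bottom-row=4; cleared 0 line(s) (total 0); column heights now [6 6 0 3 3], max=6
Drop 5: Z rot1 at col 0 lands with bottom-row=6; cleared 0 line(s) (total 0); column heights now [8 9 0 3 3], max=9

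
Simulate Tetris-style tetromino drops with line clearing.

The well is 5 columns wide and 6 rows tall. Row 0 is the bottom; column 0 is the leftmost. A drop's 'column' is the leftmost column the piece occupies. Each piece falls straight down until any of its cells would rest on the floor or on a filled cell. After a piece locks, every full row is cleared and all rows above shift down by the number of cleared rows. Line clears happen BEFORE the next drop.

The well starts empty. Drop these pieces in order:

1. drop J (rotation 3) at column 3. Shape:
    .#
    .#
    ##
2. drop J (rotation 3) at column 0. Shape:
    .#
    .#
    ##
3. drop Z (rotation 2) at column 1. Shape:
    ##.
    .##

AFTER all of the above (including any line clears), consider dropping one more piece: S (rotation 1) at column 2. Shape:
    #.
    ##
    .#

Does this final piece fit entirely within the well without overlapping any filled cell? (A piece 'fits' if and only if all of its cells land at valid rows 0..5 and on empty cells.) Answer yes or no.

Answer: yes

Derivation:
Drop 1: J rot3 at col 3 lands with bottom-row=0; cleared 0 line(s) (total 0); column heights now [0 0 0 1 3], max=3
Drop 2: J rot3 at col 0 lands with bottom-row=0; cleared 0 line(s) (total 0); column heights now [1 3 0 1 3], max=3
Drop 3: Z rot2 at col 1 lands with bottom-row=2; cleared 0 line(s) (total 0); column heights now [1 4 4 3 3], max=4
Test piece S rot1 at col 2 (width 2): heights before test = [1 4 4 3 3]; fits = True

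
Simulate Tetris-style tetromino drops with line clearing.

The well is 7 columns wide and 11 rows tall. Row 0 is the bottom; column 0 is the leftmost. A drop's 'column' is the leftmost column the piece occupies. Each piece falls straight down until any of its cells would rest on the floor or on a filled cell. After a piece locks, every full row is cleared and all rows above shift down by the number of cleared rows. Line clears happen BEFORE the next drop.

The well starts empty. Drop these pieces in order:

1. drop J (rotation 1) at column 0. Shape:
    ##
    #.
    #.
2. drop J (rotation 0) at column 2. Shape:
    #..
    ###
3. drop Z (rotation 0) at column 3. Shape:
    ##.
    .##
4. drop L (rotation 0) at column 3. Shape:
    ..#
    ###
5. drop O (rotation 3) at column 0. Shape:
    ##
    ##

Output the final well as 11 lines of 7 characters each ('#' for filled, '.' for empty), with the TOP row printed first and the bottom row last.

Answer: .......
.......
.......
.......
.......
.......
##...#.
##.###.
##.##..
#.#.##.
#.###..

Derivation:
Drop 1: J rot1 at col 0 lands with bottom-row=0; cleared 0 line(s) (total 0); column heights now [3 3 0 0 0 0 0], max=3
Drop 2: J rot0 at col 2 lands with bottom-row=0; cleared 0 line(s) (total 0); column heights now [3 3 2 1 1 0 0], max=3
Drop 3: Z rot0 at col 3 lands with bottom-row=1; cleared 0 line(s) (total 0); column heights now [3 3 2 3 3 2 0], max=3
Drop 4: L rot0 at col 3 lands with bottom-row=3; cleared 0 line(s) (total 0); column heights now [3 3 2 4 4 5 0], max=5
Drop 5: O rot3 at col 0 lands with bottom-row=3; cleared 0 line(s) (total 0); column heights now [5 5 2 4 4 5 0], max=5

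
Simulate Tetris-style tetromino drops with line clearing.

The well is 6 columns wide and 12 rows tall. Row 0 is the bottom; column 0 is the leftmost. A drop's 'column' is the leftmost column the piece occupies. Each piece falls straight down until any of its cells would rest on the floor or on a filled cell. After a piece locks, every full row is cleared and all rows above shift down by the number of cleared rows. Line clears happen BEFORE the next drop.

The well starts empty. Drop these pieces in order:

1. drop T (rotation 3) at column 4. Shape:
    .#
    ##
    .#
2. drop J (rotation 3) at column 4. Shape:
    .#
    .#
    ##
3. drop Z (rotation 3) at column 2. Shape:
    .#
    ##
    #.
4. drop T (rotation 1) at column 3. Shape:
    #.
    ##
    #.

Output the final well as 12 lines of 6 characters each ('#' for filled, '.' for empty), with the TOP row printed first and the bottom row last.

Answer: ......
......
......
......
......
......
...#.#
...###
...###
...#.#
..####
..#..#

Derivation:
Drop 1: T rot3 at col 4 lands with bottom-row=0; cleared 0 line(s) (total 0); column heights now [0 0 0 0 2 3], max=3
Drop 2: J rot3 at col 4 lands with bottom-row=3; cleared 0 line(s) (total 0); column heights now [0 0 0 0 4 6], max=6
Drop 3: Z rot3 at col 2 lands with bottom-row=0; cleared 0 line(s) (total 0); column heights now [0 0 2 3 4 6], max=6
Drop 4: T rot1 at col 3 lands with bottom-row=3; cleared 0 line(s) (total 0); column heights now [0 0 2 6 5 6], max=6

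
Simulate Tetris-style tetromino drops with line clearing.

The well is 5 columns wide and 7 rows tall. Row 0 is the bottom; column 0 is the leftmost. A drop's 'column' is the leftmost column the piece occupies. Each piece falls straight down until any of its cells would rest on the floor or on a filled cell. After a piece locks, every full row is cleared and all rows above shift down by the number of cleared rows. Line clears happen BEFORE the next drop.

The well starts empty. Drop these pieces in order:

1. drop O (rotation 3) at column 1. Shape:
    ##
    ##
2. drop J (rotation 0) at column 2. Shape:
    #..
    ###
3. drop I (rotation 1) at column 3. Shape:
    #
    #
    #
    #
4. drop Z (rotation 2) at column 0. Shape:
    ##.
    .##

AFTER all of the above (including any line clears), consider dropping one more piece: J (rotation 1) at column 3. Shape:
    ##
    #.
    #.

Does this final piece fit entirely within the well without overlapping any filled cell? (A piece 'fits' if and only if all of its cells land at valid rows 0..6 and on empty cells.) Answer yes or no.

Answer: no

Derivation:
Drop 1: O rot3 at col 1 lands with bottom-row=0; cleared 0 line(s) (total 0); column heights now [0 2 2 0 0], max=2
Drop 2: J rot0 at col 2 lands with bottom-row=2; cleared 0 line(s) (total 0); column heights now [0 2 4 3 3], max=4
Drop 3: I rot1 at col 3 lands with bottom-row=3; cleared 0 line(s) (total 0); column heights now [0 2 4 7 3], max=7
Drop 4: Z rot2 at col 0 lands with bottom-row=4; cleared 0 line(s) (total 0); column heights now [6 6 5 7 3], max=7
Test piece J rot1 at col 3 (width 2): heights before test = [6 6 5 7 3]; fits = False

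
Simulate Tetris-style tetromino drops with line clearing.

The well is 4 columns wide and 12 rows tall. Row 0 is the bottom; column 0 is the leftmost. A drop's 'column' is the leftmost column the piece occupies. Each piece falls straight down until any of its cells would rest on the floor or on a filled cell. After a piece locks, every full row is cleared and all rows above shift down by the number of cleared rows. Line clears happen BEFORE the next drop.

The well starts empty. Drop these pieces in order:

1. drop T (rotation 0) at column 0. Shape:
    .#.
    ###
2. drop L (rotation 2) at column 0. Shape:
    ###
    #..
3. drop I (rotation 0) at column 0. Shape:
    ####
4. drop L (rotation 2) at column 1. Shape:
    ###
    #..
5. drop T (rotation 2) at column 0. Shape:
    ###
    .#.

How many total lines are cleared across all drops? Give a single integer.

Drop 1: T rot0 at col 0 lands with bottom-row=0; cleared 0 line(s) (total 0); column heights now [1 2 1 0], max=2
Drop 2: L rot2 at col 0 lands with bottom-row=1; cleared 0 line(s) (total 0); column heights now [3 3 3 0], max=3
Drop 3: I rot0 at col 0 lands with bottom-row=3; cleared 1 line(s) (total 1); column heights now [3 3 3 0], max=3
Drop 4: L rot2 at col 1 lands with bottom-row=3; cleared 0 line(s) (total 1); column heights now [3 5 5 5], max=5
Drop 5: T rot2 at col 0 lands with bottom-row=5; cleared 0 line(s) (total 1); column heights now [7 7 7 5], max=7

Answer: 1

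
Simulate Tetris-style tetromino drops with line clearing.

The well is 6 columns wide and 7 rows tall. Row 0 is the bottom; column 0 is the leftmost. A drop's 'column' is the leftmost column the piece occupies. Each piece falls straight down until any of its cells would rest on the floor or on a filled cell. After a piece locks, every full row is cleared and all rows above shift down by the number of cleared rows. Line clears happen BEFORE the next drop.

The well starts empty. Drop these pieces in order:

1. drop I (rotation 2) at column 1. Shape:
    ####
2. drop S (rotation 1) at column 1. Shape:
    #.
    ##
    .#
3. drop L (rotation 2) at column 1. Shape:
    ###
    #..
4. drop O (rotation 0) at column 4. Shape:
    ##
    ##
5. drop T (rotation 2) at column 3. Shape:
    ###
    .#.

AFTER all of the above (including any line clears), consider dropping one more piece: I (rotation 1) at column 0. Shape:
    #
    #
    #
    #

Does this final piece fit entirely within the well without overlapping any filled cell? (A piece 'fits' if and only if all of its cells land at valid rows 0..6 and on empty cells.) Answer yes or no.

Answer: yes

Derivation:
Drop 1: I rot2 at col 1 lands with bottom-row=0; cleared 0 line(s) (total 0); column heights now [0 1 1 1 1 0], max=1
Drop 2: S rot1 at col 1 lands with bottom-row=1; cleared 0 line(s) (total 0); column heights now [0 4 3 1 1 0], max=4
Drop 3: L rot2 at col 1 lands with bottom-row=4; cleared 0 line(s) (total 0); column heights now [0 6 6 6 1 0], max=6
Drop 4: O rot0 at col 4 lands with bottom-row=1; cleared 0 line(s) (total 0); column heights now [0 6 6 6 3 3], max=6
Drop 5: T rot2 at col 3 lands with bottom-row=5; cleared 0 line(s) (total 0); column heights now [0 6 6 7 7 7], max=7
Test piece I rot1 at col 0 (width 1): heights before test = [0 6 6 7 7 7]; fits = True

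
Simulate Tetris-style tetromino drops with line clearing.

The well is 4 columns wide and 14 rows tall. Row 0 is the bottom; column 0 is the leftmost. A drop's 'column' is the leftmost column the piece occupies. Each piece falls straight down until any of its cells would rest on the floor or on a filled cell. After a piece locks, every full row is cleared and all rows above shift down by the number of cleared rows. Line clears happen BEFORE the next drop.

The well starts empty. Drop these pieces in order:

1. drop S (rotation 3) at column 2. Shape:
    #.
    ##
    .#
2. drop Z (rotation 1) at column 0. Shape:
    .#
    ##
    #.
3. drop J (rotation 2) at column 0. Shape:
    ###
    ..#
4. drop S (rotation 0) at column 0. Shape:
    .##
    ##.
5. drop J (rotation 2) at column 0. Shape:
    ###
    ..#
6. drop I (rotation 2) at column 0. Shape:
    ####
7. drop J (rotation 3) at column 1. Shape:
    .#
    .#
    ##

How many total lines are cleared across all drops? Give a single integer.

Drop 1: S rot3 at col 2 lands with bottom-row=0; cleared 0 line(s) (total 0); column heights now [0 0 3 2], max=3
Drop 2: Z rot1 at col 0 lands with bottom-row=0; cleared 1 line(s) (total 1); column heights now [1 2 2 1], max=2
Drop 3: J rot2 at col 0 lands with bottom-row=2; cleared 0 line(s) (total 1); column heights now [4 4 4 1], max=4
Drop 4: S rot0 at col 0 lands with bottom-row=4; cleared 0 line(s) (total 1); column heights now [5 6 6 1], max=6
Drop 5: J rot2 at col 0 lands with bottom-row=6; cleared 0 line(s) (total 1); column heights now [8 8 8 1], max=8
Drop 6: I rot2 at col 0 lands with bottom-row=8; cleared 1 line(s) (total 2); column heights now [8 8 8 1], max=8
Drop 7: J rot3 at col 1 lands with bottom-row=8; cleared 0 line(s) (total 2); column heights now [8 9 11 1], max=11

Answer: 2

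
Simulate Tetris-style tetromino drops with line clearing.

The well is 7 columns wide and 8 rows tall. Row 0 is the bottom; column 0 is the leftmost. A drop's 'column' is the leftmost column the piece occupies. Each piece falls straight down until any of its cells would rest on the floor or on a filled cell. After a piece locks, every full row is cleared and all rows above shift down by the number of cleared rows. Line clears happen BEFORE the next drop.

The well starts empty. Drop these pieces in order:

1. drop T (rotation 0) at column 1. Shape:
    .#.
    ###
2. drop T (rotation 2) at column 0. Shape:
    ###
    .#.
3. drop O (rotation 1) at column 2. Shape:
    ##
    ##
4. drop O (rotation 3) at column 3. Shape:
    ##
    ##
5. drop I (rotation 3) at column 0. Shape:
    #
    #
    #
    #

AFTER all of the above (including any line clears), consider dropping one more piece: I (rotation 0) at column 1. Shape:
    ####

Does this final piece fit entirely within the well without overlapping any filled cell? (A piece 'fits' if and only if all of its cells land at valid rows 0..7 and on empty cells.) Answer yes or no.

Answer: yes

Derivation:
Drop 1: T rot0 at col 1 lands with bottom-row=0; cleared 0 line(s) (total 0); column heights now [0 1 2 1 0 0 0], max=2
Drop 2: T rot2 at col 0 lands with bottom-row=1; cleared 0 line(s) (total 0); column heights now [3 3 3 1 0 0 0], max=3
Drop 3: O rot1 at col 2 lands with bottom-row=3; cleared 0 line(s) (total 0); column heights now [3 3 5 5 0 0 0], max=5
Drop 4: O rot3 at col 3 lands with bottom-row=5; cleared 0 line(s) (total 0); column heights now [3 3 5 7 7 0 0], max=7
Drop 5: I rot3 at col 0 lands with bottom-row=3; cleared 0 line(s) (total 0); column heights now [7 3 5 7 7 0 0], max=7
Test piece I rot0 at col 1 (width 4): heights before test = [7 3 5 7 7 0 0]; fits = True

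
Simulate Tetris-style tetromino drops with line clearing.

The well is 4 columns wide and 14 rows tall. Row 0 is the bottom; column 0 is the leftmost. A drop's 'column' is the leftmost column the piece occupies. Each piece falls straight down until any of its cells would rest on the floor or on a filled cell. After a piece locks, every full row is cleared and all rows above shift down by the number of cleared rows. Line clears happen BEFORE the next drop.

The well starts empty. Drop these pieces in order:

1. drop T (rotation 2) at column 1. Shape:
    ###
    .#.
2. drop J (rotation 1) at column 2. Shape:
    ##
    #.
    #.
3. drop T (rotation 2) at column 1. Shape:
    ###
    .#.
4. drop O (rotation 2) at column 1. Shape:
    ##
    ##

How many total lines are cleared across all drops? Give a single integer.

Answer: 0

Derivation:
Drop 1: T rot2 at col 1 lands with bottom-row=0; cleared 0 line(s) (total 0); column heights now [0 2 2 2], max=2
Drop 2: J rot1 at col 2 lands with bottom-row=2; cleared 0 line(s) (total 0); column heights now [0 2 5 5], max=5
Drop 3: T rot2 at col 1 lands with bottom-row=5; cleared 0 line(s) (total 0); column heights now [0 7 7 7], max=7
Drop 4: O rot2 at col 1 lands with bottom-row=7; cleared 0 line(s) (total 0); column heights now [0 9 9 7], max=9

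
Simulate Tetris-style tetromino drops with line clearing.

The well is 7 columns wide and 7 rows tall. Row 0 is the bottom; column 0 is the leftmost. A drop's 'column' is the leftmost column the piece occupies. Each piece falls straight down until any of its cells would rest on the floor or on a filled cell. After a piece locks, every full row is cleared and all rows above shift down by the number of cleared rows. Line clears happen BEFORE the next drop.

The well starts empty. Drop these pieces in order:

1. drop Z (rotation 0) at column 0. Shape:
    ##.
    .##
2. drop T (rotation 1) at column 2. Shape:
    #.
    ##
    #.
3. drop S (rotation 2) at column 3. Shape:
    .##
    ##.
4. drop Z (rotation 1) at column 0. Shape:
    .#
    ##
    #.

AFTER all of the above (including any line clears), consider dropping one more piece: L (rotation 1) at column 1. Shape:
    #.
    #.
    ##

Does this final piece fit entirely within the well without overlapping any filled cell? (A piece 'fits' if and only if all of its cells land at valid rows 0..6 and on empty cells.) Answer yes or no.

Answer: no

Derivation:
Drop 1: Z rot0 at col 0 lands with bottom-row=0; cleared 0 line(s) (total 0); column heights now [2 2 1 0 0 0 0], max=2
Drop 2: T rot1 at col 2 lands with bottom-row=1; cleared 0 line(s) (total 0); column heights now [2 2 4 3 0 0 0], max=4
Drop 3: S rot2 at col 3 lands with bottom-row=3; cleared 0 line(s) (total 0); column heights now [2 2 4 4 5 5 0], max=5
Drop 4: Z rot1 at col 0 lands with bottom-row=2; cleared 0 line(s) (total 0); column heights now [4 5 4 4 5 5 0], max=5
Test piece L rot1 at col 1 (width 2): heights before test = [4 5 4 4 5 5 0]; fits = False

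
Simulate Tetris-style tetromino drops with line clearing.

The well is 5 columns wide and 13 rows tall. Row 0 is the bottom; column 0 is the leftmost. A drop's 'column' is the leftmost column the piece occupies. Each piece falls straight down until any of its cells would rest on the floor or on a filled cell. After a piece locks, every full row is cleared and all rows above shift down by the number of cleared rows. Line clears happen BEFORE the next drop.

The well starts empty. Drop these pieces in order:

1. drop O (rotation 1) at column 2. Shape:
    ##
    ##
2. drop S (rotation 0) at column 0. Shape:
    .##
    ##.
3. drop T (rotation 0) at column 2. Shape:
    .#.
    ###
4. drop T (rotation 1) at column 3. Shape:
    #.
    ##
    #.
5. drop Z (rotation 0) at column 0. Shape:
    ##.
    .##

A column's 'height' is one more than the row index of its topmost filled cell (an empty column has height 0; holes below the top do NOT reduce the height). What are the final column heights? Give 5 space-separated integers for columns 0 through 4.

Drop 1: O rot1 at col 2 lands with bottom-row=0; cleared 0 line(s) (total 0); column heights now [0 0 2 2 0], max=2
Drop 2: S rot0 at col 0 lands with bottom-row=1; cleared 0 line(s) (total 0); column heights now [2 3 3 2 0], max=3
Drop 3: T rot0 at col 2 lands with bottom-row=3; cleared 0 line(s) (total 0); column heights now [2 3 4 5 4], max=5
Drop 4: T rot1 at col 3 lands with bottom-row=5; cleared 0 line(s) (total 0); column heights now [2 3 4 8 7], max=8
Drop 5: Z rot0 at col 0 lands with bottom-row=4; cleared 0 line(s) (total 0); column heights now [6 6 5 8 7], max=8

Answer: 6 6 5 8 7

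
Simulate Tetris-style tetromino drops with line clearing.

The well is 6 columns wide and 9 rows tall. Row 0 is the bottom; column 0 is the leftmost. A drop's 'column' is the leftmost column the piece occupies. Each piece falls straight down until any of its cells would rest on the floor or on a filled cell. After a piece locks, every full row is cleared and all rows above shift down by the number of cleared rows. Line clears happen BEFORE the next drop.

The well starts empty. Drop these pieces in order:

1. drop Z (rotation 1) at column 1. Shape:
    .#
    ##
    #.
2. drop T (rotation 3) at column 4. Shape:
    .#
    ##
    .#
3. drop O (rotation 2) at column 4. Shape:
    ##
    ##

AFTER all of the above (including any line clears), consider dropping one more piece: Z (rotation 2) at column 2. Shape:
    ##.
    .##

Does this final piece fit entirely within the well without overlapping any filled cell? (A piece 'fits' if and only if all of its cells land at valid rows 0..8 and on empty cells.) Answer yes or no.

Drop 1: Z rot1 at col 1 lands with bottom-row=0; cleared 0 line(s) (total 0); column heights now [0 2 3 0 0 0], max=3
Drop 2: T rot3 at col 4 lands with bottom-row=0; cleared 0 line(s) (total 0); column heights now [0 2 3 0 2 3], max=3
Drop 3: O rot2 at col 4 lands with bottom-row=3; cleared 0 line(s) (total 0); column heights now [0 2 3 0 5 5], max=5
Test piece Z rot2 at col 2 (width 3): heights before test = [0 2 3 0 5 5]; fits = True

Answer: yes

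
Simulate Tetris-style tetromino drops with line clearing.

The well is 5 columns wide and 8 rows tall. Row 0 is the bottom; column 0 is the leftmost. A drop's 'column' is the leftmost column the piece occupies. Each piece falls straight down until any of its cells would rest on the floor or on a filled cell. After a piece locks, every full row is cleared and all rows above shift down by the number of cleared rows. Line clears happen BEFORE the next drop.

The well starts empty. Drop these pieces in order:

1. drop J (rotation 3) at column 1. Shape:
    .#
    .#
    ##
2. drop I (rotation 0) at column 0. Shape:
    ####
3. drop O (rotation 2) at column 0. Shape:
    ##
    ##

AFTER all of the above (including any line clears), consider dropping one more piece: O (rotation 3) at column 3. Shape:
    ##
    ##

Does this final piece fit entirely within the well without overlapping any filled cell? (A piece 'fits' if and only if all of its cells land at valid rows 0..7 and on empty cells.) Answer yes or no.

Drop 1: J rot3 at col 1 lands with bottom-row=0; cleared 0 line(s) (total 0); column heights now [0 1 3 0 0], max=3
Drop 2: I rot0 at col 0 lands with bottom-row=3; cleared 0 line(s) (total 0); column heights now [4 4 4 4 0], max=4
Drop 3: O rot2 at col 0 lands with bottom-row=4; cleared 0 line(s) (total 0); column heights now [6 6 4 4 0], max=6
Test piece O rot3 at col 3 (width 2): heights before test = [6 6 4 4 0]; fits = True

Answer: yes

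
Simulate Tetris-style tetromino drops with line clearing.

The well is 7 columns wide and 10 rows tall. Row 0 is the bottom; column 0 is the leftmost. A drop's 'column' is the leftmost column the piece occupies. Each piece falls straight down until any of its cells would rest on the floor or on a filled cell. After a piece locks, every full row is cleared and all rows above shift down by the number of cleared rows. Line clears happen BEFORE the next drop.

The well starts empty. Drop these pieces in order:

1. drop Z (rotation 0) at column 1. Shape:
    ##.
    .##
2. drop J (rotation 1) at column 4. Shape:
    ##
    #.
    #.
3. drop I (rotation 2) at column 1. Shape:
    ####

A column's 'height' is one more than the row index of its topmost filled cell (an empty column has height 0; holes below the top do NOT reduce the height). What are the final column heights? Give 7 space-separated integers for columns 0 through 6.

Drop 1: Z rot0 at col 1 lands with bottom-row=0; cleared 0 line(s) (total 0); column heights now [0 2 2 1 0 0 0], max=2
Drop 2: J rot1 at col 4 lands with bottom-row=0; cleared 0 line(s) (total 0); column heights now [0 2 2 1 3 3 0], max=3
Drop 3: I rot2 at col 1 lands with bottom-row=3; cleared 0 line(s) (total 0); column heights now [0 4 4 4 4 3 0], max=4

Answer: 0 4 4 4 4 3 0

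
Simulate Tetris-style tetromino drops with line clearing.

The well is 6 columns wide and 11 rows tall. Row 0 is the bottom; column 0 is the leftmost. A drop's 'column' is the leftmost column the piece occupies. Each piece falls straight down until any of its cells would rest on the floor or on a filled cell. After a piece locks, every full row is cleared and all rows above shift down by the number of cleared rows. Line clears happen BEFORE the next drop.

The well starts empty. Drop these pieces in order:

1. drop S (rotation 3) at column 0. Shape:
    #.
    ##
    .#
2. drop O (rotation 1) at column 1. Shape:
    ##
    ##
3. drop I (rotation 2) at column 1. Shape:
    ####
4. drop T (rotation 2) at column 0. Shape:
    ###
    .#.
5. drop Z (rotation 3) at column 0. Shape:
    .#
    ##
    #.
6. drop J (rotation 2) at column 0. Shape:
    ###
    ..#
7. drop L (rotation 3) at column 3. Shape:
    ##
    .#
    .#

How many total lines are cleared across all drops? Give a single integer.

Answer: 0

Derivation:
Drop 1: S rot3 at col 0 lands with bottom-row=0; cleared 0 line(s) (total 0); column heights now [3 2 0 0 0 0], max=3
Drop 2: O rot1 at col 1 lands with bottom-row=2; cleared 0 line(s) (total 0); column heights now [3 4 4 0 0 0], max=4
Drop 3: I rot2 at col 1 lands with bottom-row=4; cleared 0 line(s) (total 0); column heights now [3 5 5 5 5 0], max=5
Drop 4: T rot2 at col 0 lands with bottom-row=5; cleared 0 line(s) (total 0); column heights now [7 7 7 5 5 0], max=7
Drop 5: Z rot3 at col 0 lands with bottom-row=7; cleared 0 line(s) (total 0); column heights now [9 10 7 5 5 0], max=10
Drop 6: J rot2 at col 0 lands with bottom-row=9; cleared 0 line(s) (total 0); column heights now [11 11 11 5 5 0], max=11
Drop 7: L rot3 at col 3 lands with bottom-row=5; cleared 0 line(s) (total 0); column heights now [11 11 11 8 8 0], max=11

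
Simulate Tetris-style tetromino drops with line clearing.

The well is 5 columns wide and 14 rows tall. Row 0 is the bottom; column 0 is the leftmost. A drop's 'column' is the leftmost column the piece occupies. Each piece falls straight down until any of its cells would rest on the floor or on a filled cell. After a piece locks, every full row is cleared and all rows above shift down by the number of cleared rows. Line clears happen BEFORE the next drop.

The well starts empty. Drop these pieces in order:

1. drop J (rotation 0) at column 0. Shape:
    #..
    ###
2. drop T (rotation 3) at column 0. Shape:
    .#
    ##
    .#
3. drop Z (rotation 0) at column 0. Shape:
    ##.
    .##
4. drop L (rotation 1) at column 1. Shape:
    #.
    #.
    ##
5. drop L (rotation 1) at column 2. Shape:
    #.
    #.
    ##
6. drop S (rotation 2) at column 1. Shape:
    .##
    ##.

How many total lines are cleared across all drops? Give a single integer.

Drop 1: J rot0 at col 0 lands with bottom-row=0; cleared 0 line(s) (total 0); column heights now [2 1 1 0 0], max=2
Drop 2: T rot3 at col 0 lands with bottom-row=1; cleared 0 line(s) (total 0); column heights now [3 4 1 0 0], max=4
Drop 3: Z rot0 at col 0 lands with bottom-row=4; cleared 0 line(s) (total 0); column heights now [6 6 5 0 0], max=6
Drop 4: L rot1 at col 1 lands with bottom-row=6; cleared 0 line(s) (total 0); column heights now [6 9 7 0 0], max=9
Drop 5: L rot1 at col 2 lands with bottom-row=7; cleared 0 line(s) (total 0); column heights now [6 9 10 8 0], max=10
Drop 6: S rot2 at col 1 lands with bottom-row=10; cleared 0 line(s) (total 0); column heights now [6 11 12 12 0], max=12

Answer: 0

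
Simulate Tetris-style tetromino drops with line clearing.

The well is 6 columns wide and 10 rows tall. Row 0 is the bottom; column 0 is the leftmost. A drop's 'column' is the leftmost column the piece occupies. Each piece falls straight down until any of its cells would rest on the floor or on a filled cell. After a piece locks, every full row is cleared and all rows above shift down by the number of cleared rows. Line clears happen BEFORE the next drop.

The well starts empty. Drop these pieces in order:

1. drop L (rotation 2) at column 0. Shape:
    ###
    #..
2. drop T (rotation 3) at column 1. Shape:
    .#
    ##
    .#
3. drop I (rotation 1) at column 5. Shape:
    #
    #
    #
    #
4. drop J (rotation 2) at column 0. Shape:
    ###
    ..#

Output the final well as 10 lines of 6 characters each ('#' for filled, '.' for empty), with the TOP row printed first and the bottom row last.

Drop 1: L rot2 at col 0 lands with bottom-row=0; cleared 0 line(s) (total 0); column heights now [2 2 2 0 0 0], max=2
Drop 2: T rot3 at col 1 lands with bottom-row=2; cleared 0 line(s) (total 0); column heights now [2 4 5 0 0 0], max=5
Drop 3: I rot1 at col 5 lands with bottom-row=0; cleared 0 line(s) (total 0); column heights now [2 4 5 0 0 4], max=5
Drop 4: J rot2 at col 0 lands with bottom-row=5; cleared 0 line(s) (total 0); column heights now [7 7 7 0 0 4], max=7

Answer: ......
......
......
###...
..#...
..#...
.##..#
..#..#
###..#
#....#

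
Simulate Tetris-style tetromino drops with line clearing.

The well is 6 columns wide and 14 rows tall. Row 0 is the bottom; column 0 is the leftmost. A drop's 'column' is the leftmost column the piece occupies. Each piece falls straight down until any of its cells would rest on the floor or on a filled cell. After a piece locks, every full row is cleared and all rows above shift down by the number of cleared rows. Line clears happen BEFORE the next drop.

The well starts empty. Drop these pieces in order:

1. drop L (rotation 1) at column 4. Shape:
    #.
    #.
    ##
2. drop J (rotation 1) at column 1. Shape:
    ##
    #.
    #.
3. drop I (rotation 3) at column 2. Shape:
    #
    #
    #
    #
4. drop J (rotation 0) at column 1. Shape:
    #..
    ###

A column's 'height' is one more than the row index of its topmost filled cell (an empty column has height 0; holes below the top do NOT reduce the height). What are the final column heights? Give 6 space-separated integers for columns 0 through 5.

Answer: 0 9 8 8 3 1

Derivation:
Drop 1: L rot1 at col 4 lands with bottom-row=0; cleared 0 line(s) (total 0); column heights now [0 0 0 0 3 1], max=3
Drop 2: J rot1 at col 1 lands with bottom-row=0; cleared 0 line(s) (total 0); column heights now [0 3 3 0 3 1], max=3
Drop 3: I rot3 at col 2 lands with bottom-row=3; cleared 0 line(s) (total 0); column heights now [0 3 7 0 3 1], max=7
Drop 4: J rot0 at col 1 lands with bottom-row=7; cleared 0 line(s) (total 0); column heights now [0 9 8 8 3 1], max=9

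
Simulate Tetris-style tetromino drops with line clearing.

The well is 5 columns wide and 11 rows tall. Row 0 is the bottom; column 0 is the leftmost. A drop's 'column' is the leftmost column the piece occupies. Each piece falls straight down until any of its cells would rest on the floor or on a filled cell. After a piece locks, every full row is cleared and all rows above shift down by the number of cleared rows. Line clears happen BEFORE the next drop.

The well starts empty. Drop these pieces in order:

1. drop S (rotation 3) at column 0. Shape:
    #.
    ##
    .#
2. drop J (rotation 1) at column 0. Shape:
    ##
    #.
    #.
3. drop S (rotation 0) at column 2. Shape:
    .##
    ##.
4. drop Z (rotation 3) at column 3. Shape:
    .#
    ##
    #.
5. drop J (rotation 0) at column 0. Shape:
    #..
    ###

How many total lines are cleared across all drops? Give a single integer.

Drop 1: S rot3 at col 0 lands with bottom-row=0; cleared 0 line(s) (total 0); column heights now [3 2 0 0 0], max=3
Drop 2: J rot1 at col 0 lands with bottom-row=3; cleared 0 line(s) (total 0); column heights now [6 6 0 0 0], max=6
Drop 3: S rot0 at col 2 lands with bottom-row=0; cleared 0 line(s) (total 0); column heights now [6 6 1 2 2], max=6
Drop 4: Z rot3 at col 3 lands with bottom-row=2; cleared 0 line(s) (total 0); column heights now [6 6 1 4 5], max=6
Drop 5: J rot0 at col 0 lands with bottom-row=6; cleared 0 line(s) (total 0); column heights now [8 7 7 4 5], max=8

Answer: 0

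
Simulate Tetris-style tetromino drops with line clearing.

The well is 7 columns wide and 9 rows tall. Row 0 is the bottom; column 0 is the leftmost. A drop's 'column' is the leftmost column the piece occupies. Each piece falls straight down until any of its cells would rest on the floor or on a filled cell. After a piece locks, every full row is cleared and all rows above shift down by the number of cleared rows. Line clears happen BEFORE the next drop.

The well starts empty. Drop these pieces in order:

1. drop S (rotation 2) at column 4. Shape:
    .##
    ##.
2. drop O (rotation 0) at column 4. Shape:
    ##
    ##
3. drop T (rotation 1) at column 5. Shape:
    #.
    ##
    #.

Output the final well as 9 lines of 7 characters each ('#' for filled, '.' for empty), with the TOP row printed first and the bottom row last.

Drop 1: S rot2 at col 4 lands with bottom-row=0; cleared 0 line(s) (total 0); column heights now [0 0 0 0 1 2 2], max=2
Drop 2: O rot0 at col 4 lands with bottom-row=2; cleared 0 line(s) (total 0); column heights now [0 0 0 0 4 4 2], max=4
Drop 3: T rot1 at col 5 lands with bottom-row=4; cleared 0 line(s) (total 0); column heights now [0 0 0 0 4 7 6], max=7

Answer: .......
.......
.....#.
.....##
.....#.
....##.
....##.
.....##
....##.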